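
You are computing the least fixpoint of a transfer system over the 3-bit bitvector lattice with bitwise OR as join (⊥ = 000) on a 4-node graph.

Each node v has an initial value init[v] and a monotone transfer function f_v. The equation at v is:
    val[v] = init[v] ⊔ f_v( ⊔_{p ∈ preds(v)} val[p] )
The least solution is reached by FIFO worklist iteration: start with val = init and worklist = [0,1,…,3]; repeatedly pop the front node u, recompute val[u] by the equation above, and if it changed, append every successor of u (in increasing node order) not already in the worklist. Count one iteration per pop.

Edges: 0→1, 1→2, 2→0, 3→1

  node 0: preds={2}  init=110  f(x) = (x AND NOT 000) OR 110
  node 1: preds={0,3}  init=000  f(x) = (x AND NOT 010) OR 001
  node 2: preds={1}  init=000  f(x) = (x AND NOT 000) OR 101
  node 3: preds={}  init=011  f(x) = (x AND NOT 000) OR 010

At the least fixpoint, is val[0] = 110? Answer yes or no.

Worklist (6 pops):
  #1 pop 0: in=000 → 110 (no change)
  #2 pop 1: in=111 → 101 (was 000); enqueue []
  #3 pop 2: in=101 → 101 (was 000); enqueue [0]
  #4 pop 3: in=000 → 011 (no change)
  #5 pop 0: in=101 → 111 (was 110); enqueue [1]
  #6 pop 1: in=111 → 101 (no change)

Fixpoint:
  val[0] = 111
  val[1] = 101
  val[2] = 101
  val[3] = 011

no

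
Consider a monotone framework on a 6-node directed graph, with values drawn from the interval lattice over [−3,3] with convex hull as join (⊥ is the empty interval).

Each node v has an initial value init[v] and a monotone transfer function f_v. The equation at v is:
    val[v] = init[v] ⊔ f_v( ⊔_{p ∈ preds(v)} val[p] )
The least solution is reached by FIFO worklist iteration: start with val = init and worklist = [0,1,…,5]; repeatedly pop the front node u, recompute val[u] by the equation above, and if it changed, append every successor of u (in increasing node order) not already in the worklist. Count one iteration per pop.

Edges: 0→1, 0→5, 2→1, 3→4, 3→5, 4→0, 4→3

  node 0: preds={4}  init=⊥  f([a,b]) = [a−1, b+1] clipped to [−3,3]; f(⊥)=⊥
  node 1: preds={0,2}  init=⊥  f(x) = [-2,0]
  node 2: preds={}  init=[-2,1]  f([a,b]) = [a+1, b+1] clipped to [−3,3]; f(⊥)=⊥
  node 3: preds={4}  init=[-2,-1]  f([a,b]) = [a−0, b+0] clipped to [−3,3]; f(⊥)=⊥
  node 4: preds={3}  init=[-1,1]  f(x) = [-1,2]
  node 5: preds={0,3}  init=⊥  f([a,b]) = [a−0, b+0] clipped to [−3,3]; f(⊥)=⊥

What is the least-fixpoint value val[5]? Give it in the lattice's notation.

Worklist (11 pops):
  #1 pop 0: in=[-1,1] → [-2,2] (was ⊥); enqueue []
  #2 pop 1: in=[-2,2] → [-2,0] (was ⊥); enqueue []
  #3 pop 2: in=⊥ → [-2,1] (no change)
  #4 pop 3: in=[-1,1] → [-2,1] (was [-2,-1]); enqueue []
  #5 pop 4: in=[-2,1] → [-1,2] (was [-1,1]); enqueue [0,3]
  #6 pop 5: in=[-2,2] → [-2,2] (was ⊥); enqueue []
  #7 pop 0: in=[-1,2] → [-2,3] (was [-2,2]); enqueue [1,5]
  #8 pop 3: in=[-1,2] → [-2,2] (was [-2,1]); enqueue [4]
  #9 pop 1: in=[-2,3] → [-2,0] (no change)
  #10 pop 5: in=[-2,3] → [-2,3] (was [-2,2]); enqueue []
  #11 pop 4: in=[-2,2] → [-1,2] (no change)

Fixpoint:
  val[0] = [-2,3]
  val[1] = [-2,0]
  val[2] = [-2,1]
  val[3] = [-2,2]
  val[4] = [-1,2]
  val[5] = [-2,3]

[-2,3]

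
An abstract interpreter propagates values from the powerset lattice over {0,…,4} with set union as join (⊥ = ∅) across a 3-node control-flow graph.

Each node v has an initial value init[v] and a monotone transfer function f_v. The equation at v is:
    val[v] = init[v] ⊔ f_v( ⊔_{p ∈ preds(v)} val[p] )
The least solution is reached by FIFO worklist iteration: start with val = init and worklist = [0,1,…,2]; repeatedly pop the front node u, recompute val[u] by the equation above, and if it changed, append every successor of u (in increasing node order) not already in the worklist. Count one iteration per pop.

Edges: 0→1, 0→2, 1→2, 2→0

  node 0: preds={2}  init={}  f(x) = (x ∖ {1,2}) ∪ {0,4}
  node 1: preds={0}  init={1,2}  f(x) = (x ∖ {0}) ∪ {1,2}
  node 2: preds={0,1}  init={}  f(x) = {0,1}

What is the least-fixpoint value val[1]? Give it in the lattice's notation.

{1,2,4}

Worklist (4 pops):
  #1 pop 0: in={} → {0,4} (was {}); enqueue []
  #2 pop 1: in={0,4} → {1,2,4} (was {1,2}); enqueue []
  #3 pop 2: in={0,1,2,4} → {0,1} (was {}); enqueue [0]
  #4 pop 0: in={0,1} → {0,4} (no change)

Fixpoint:
  val[0] = {0,4}
  val[1] = {1,2,4}
  val[2] = {0,1}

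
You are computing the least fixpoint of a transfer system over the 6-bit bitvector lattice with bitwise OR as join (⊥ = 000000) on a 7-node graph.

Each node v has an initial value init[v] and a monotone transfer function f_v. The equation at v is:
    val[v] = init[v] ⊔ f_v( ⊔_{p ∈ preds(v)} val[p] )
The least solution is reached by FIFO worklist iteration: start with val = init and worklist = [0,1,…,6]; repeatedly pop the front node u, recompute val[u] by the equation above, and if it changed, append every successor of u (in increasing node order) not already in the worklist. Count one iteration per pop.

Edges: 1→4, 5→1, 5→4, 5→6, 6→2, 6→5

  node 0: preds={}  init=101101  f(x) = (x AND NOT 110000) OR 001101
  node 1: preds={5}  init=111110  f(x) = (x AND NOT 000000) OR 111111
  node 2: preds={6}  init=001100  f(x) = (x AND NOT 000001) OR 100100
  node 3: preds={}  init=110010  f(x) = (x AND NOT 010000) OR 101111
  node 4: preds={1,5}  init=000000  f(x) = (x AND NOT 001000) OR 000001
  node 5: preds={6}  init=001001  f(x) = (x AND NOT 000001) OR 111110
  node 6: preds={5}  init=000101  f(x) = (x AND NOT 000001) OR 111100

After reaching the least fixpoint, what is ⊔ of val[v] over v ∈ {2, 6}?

111111

Iteration log — 11 steps:
  step 1. node 0  ⊔preds=000000  new=101101  stable
  step 2. node 1  ⊔preds=001001  new=111111  old=111110  +wl: 
  step 3. node 2  ⊔preds=000101  new=101100  old=001100  +wl: 
  step 4. node 3  ⊔preds=000000  new=111111  old=110010  +wl: 
  step 5. node 4  ⊔preds=111111  new=110111  old=000000  +wl: 
  step 6. node 5  ⊔preds=000101  new=111111  old=001001  +wl: 1,4
  step 7. node 6  ⊔preds=111111  new=111111  old=000101  +wl: 2,5
  step 8. node 1  ⊔preds=111111  new=111111  stable
  step 9. node 4  ⊔preds=111111  new=110111  stable
  step 10. node 2  ⊔preds=111111  new=111110  old=101100  +wl: 
  step 11. node 5  ⊔preds=111111  new=111111  stable

Least fixpoint reached:
  node 0: 101101
  node 1: 111111
  node 2: 111110
  node 3: 111111
  node 4: 110111
  node 5: 111111
  node 6: 111111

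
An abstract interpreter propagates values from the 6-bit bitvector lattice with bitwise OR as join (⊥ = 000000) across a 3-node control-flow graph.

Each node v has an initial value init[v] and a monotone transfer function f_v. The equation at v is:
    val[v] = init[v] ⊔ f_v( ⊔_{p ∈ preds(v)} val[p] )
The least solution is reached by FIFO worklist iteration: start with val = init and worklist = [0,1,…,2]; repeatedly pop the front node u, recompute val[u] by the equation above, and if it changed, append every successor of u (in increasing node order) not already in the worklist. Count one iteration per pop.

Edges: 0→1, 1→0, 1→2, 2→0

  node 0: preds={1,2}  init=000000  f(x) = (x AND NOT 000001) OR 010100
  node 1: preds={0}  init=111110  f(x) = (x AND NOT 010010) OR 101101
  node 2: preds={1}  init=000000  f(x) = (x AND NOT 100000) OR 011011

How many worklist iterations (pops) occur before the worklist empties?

4

Iteration log — 4 steps:
  step 1. node 0  ⊔preds=111110  new=111110  old=000000  +wl: 
  step 2. node 1  ⊔preds=111110  new=111111  old=111110  +wl: 0
  step 3. node 2  ⊔preds=111111  new=011111  old=000000  +wl: 
  step 4. node 0  ⊔preds=111111  new=111110  stable

Least fixpoint reached:
  node 0: 111110
  node 1: 111111
  node 2: 011111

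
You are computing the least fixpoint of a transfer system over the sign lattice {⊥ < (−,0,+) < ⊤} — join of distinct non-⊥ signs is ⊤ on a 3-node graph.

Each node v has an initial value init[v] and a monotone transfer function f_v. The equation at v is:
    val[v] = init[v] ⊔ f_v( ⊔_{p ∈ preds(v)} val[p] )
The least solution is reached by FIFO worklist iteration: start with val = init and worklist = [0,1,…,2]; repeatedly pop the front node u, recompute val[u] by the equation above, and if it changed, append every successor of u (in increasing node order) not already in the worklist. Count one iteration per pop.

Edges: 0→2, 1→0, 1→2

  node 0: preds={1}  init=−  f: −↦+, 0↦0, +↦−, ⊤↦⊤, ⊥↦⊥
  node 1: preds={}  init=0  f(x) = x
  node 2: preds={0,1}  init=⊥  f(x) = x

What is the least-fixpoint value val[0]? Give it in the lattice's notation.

Iteration log — 3 steps:
  step 1. node 0  ⊔preds=0  new=⊤  old=−  +wl: 
  step 2. node 1  ⊔preds=⊥  new=0  stable
  step 3. node 2  ⊔preds=⊤  new=⊤  old=⊥  +wl: 

Least fixpoint reached:
  node 0: ⊤
  node 1: 0
  node 2: ⊤

⊤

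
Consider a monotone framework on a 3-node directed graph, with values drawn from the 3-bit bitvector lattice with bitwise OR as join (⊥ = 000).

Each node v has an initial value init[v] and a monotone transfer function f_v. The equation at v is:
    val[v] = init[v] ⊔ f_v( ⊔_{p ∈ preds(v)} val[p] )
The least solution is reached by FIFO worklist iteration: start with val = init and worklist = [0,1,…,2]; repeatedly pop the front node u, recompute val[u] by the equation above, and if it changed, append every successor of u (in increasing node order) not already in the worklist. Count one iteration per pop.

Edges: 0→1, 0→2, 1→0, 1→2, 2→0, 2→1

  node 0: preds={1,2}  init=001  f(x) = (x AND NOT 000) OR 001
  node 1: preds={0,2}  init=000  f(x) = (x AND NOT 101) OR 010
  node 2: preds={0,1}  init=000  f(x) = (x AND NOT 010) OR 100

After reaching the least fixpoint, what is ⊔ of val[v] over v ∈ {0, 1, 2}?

111

Worklist (6 pops):
  #1 pop 0: in=000 → 001 (no change)
  #2 pop 1: in=001 → 010 (was 000); enqueue [0]
  #3 pop 2: in=011 → 101 (was 000); enqueue [1]
  #4 pop 0: in=111 → 111 (was 001); enqueue [2]
  #5 pop 1: in=111 → 010 (no change)
  #6 pop 2: in=111 → 101 (no change)

Fixpoint:
  val[0] = 111
  val[1] = 010
  val[2] = 101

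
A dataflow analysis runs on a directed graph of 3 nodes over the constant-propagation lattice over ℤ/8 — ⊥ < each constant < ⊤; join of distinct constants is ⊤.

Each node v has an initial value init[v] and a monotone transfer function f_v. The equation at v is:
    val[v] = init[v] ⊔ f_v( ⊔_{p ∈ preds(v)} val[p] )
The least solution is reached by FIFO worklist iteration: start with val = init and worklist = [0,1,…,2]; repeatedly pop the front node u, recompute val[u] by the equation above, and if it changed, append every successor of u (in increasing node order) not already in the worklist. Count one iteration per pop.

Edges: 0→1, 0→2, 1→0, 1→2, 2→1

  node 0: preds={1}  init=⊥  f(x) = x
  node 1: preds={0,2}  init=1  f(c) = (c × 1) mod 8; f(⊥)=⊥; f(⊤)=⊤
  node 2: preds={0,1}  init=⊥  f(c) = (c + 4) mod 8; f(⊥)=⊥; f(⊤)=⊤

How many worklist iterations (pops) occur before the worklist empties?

7

Trace (7 dequeues):
  [1] u=0 | in 1 | out 1 | prev ⊥ | push {}
  [2] u=1 | in 1 | out 1 | ==
  [3] u=2 | in 1 | out 5 | prev ⊥ | push {1}
  [4] u=1 | in ⊤ | out ⊤ | prev 1 | push {0,2}
  [5] u=0 | in ⊤ | out ⊤ | prev 1 | push {1}
  [6] u=2 | in ⊤ | out ⊤ | prev 5 | push {}
  [7] u=1 | in ⊤ | out ⊤ | ==

Converged values:
  [0] ⊤
  [1] ⊤
  [2] ⊤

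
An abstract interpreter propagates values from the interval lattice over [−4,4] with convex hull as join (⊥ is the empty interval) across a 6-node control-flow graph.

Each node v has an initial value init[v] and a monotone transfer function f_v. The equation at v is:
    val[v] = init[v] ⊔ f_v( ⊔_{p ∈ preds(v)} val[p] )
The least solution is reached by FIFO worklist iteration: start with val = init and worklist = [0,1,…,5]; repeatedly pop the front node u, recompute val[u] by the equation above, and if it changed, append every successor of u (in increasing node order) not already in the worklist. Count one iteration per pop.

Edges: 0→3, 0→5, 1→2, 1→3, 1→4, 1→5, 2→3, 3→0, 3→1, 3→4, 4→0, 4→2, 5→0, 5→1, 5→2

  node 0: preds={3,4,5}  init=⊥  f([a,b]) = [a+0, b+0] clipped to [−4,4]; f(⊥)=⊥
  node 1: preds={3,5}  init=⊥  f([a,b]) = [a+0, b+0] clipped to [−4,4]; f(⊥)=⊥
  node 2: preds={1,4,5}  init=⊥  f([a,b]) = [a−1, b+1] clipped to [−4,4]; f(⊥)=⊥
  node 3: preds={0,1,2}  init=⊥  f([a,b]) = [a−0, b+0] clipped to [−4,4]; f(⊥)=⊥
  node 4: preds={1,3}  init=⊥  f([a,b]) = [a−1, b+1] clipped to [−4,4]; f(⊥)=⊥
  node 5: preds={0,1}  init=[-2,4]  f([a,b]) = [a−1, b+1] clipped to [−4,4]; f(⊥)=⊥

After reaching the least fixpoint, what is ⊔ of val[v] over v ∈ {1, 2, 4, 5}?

[-4,4]

Trace (18 dequeues):
  [1] u=0 | in [-2,4] | out [-2,4] | prev ⊥ | push {}
  [2] u=1 | in [-2,4] | out [-2,4] | prev ⊥ | push {}
  [3] u=2 | in [-2,4] | out [-3,4] | prev ⊥ | push {}
  [4] u=3 | in [-3,4] | out [-3,4] | prev ⊥ | push {0,1}
  [5] u=4 | in [-3,4] | out [-4,4] | prev ⊥ | push {2}
  [6] u=5 | in [-2,4] | out [-3,4] | prev [-2,4] | push {}
  [7] u=0 | in [-4,4] | out [-4,4] | prev [-2,4] | push {3,5}
  [8] u=1 | in [-3,4] | out [-3,4] | prev [-2,4] | push {4}
  [9] u=2 | in [-4,4] | out [-4,4] | prev [-3,4] | push {}
  [10] u=3 | in [-4,4] | out [-4,4] | prev [-3,4] | push {0,1}
  [11] u=5 | in [-4,4] | out [-4,4] | prev [-3,4] | push {2}
  [12] u=4 | in [-4,4] | out [-4,4] | ==
  [13] u=0 | in [-4,4] | out [-4,4] | ==
  [14] u=1 | in [-4,4] | out [-4,4] | prev [-3,4] | push {3,4,5}
  [15] u=2 | in [-4,4] | out [-4,4] | ==
  [16] u=3 | in [-4,4] | out [-4,4] | ==
  [17] u=4 | in [-4,4] | out [-4,4] | ==
  [18] u=5 | in [-4,4] | out [-4,4] | ==

Converged values:
  [0] [-4,4]
  [1] [-4,4]
  [2] [-4,4]
  [3] [-4,4]
  [4] [-4,4]
  [5] [-4,4]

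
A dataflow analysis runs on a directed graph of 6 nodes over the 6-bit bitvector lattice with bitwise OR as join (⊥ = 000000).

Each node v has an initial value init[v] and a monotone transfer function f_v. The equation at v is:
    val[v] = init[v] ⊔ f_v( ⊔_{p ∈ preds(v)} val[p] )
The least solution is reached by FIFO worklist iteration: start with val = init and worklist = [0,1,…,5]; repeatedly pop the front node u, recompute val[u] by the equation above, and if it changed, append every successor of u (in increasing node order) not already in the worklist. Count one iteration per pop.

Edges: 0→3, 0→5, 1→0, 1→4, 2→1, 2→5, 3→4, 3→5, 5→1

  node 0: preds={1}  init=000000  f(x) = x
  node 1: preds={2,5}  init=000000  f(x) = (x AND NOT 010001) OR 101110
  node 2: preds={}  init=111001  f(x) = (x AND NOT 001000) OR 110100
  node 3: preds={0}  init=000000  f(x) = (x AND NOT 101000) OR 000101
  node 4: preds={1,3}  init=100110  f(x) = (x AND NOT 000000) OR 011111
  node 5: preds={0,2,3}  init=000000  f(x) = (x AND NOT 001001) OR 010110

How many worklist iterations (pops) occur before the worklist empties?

11

Worklist (11 pops):
  #1 pop 0: in=000000 → 000000 (no change)
  #2 pop 1: in=111001 → 101110 (was 000000); enqueue [0]
  #3 pop 2: in=000000 → 111101 (was 111001); enqueue [1]
  #4 pop 3: in=000000 → 000101 (was 000000); enqueue []
  #5 pop 4: in=101111 → 111111 (was 100110); enqueue []
  #6 pop 5: in=111101 → 110110 (was 000000); enqueue []
  #7 pop 0: in=101110 → 101110 (was 000000); enqueue [3,5]
  #8 pop 1: in=111111 → 101110 (no change)
  #9 pop 3: in=101110 → 000111 (was 000101); enqueue [4]
  #10 pop 5: in=111111 → 110110 (no change)
  #11 pop 4: in=101111 → 111111 (no change)

Fixpoint:
  val[0] = 101110
  val[1] = 101110
  val[2] = 111101
  val[3] = 000111
  val[4] = 111111
  val[5] = 110110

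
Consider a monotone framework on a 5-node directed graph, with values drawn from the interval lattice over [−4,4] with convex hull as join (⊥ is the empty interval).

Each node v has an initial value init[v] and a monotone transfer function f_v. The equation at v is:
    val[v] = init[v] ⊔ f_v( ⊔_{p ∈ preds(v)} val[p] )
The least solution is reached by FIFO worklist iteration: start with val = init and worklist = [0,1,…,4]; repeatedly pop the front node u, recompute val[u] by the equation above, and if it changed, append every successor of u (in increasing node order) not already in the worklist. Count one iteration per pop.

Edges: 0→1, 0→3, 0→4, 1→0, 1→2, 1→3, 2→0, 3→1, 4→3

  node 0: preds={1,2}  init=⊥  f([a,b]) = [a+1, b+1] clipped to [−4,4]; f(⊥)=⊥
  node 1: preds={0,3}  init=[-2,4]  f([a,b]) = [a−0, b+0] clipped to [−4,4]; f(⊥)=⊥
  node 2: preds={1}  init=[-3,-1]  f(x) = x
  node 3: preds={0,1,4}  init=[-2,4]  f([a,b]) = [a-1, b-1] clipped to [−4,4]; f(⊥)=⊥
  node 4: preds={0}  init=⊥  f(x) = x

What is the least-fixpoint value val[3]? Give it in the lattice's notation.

[-4,4]

Worklist (18 pops):
  #1 pop 0: in=[-3,4] → [-2,4] (was ⊥); enqueue []
  #2 pop 1: in=[-2,4] → [-2,4] (no change)
  #3 pop 2: in=[-2,4] → [-3,4] (was [-3,-1]); enqueue [0]
  #4 pop 3: in=[-2,4] → [-3,4] (was [-2,4]); enqueue [1]
  #5 pop 4: in=[-2,4] → [-2,4] (was ⊥); enqueue [3]
  #6 pop 0: in=[-3,4] → [-2,4] (no change)
  #7 pop 1: in=[-3,4] → [-3,4] (was [-2,4]); enqueue [0,2]
  #8 pop 3: in=[-3,4] → [-4,4] (was [-3,4]); enqueue [1]
  #9 pop 0: in=[-3,4] → [-2,4] (no change)
  #10 pop 2: in=[-3,4] → [-3,4] (no change)
  #11 pop 1: in=[-4,4] → [-4,4] (was [-3,4]); enqueue [0,2,3]
  #12 pop 0: in=[-4,4] → [-3,4] (was [-2,4]); enqueue [1,4]
  #13 pop 2: in=[-4,4] → [-4,4] (was [-3,4]); enqueue [0]
  #14 pop 3: in=[-4,4] → [-4,4] (no change)
  #15 pop 1: in=[-4,4] → [-4,4] (no change)
  #16 pop 4: in=[-3,4] → [-3,4] (was [-2,4]); enqueue [3]
  #17 pop 0: in=[-4,4] → [-3,4] (no change)
  #18 pop 3: in=[-4,4] → [-4,4] (no change)

Fixpoint:
  val[0] = [-3,4]
  val[1] = [-4,4]
  val[2] = [-4,4]
  val[3] = [-4,4]
  val[4] = [-3,4]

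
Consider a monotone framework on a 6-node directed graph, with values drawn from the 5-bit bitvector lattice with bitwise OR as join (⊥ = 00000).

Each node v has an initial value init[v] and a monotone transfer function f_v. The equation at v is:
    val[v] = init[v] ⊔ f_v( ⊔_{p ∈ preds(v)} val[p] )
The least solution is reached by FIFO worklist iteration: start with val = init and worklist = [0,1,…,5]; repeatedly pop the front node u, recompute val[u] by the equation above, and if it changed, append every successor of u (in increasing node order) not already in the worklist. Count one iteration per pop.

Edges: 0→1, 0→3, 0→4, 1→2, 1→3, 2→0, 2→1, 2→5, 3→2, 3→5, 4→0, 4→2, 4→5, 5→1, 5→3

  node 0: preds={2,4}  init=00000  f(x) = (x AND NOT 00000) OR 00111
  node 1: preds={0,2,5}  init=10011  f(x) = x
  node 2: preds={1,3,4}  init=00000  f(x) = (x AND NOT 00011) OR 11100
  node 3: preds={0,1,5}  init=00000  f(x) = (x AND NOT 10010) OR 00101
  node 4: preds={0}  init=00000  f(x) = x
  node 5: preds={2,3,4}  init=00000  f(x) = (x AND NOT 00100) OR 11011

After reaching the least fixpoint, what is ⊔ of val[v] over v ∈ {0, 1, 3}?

Iteration log — 14 steps:
  step 1. node 0  ⊔preds=00000  new=00111  old=00000  +wl: 
  step 2. node 1  ⊔preds=00111  new=10111  old=10011  +wl: 
  step 3. node 2  ⊔preds=10111  new=11100  old=00000  +wl: 0,1
  step 4. node 3  ⊔preds=10111  new=00101  old=00000  +wl: 2
  step 5. node 4  ⊔preds=00111  new=00111  old=00000  +wl: 
  step 6. node 5  ⊔preds=11111  new=11011  old=00000  +wl: 3
  step 7. node 0  ⊔preds=11111  new=11111  old=00111  +wl: 4
  step 8. node 1  ⊔preds=11111  new=11111  old=10111  +wl: 
  step 9. node 2  ⊔preds=11111  new=11100  stable
  step 10. node 3  ⊔preds=11111  new=01101  old=00101  +wl: 2,5
  step 11. node 4  ⊔preds=11111  new=11111  old=00111  +wl: 0
  step 12. node 2  ⊔preds=11111  new=11100  stable
  step 13. node 5  ⊔preds=11111  new=11011  stable
  step 14. node 0  ⊔preds=11111  new=11111  stable

Least fixpoint reached:
  node 0: 11111
  node 1: 11111
  node 2: 11100
  node 3: 01101
  node 4: 11111
  node 5: 11011

11111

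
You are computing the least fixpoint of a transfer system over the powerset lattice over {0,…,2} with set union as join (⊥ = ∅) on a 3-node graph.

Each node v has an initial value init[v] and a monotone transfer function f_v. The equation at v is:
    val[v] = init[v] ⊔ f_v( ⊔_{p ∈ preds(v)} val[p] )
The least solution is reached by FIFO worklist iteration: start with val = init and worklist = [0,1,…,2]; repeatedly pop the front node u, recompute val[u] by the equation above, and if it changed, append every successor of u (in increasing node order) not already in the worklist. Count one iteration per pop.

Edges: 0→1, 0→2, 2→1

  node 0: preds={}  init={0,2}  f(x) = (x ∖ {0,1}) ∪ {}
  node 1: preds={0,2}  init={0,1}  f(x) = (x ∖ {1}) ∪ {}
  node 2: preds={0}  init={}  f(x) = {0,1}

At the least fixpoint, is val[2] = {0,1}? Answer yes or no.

yes

Worklist (4 pops):
  #1 pop 0: in={} → {0,2} (no change)
  #2 pop 1: in={0,2} → {0,1,2} (was {0,1}); enqueue []
  #3 pop 2: in={0,2} → {0,1} (was {}); enqueue [1]
  #4 pop 1: in={0,1,2} → {0,1,2} (no change)

Fixpoint:
  val[0] = {0,2}
  val[1] = {0,1,2}
  val[2] = {0,1}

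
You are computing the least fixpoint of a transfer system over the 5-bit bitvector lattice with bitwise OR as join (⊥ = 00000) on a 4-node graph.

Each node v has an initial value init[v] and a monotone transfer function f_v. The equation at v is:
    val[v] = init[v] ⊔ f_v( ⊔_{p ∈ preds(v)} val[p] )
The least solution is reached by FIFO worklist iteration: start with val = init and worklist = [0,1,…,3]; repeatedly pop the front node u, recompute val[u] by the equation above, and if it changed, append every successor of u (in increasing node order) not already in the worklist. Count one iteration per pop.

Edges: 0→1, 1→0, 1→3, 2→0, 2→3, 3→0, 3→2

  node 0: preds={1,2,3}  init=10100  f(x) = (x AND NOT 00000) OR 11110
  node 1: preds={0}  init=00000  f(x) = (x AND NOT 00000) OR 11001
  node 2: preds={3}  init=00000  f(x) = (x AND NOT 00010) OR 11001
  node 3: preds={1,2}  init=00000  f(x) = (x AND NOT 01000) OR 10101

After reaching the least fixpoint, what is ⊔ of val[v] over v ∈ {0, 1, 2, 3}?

Worklist (9 pops):
  #1 pop 0: in=00000 → 11110 (was 10100); enqueue []
  #2 pop 1: in=11110 → 11111 (was 00000); enqueue [0]
  #3 pop 2: in=00000 → 11001 (was 00000); enqueue []
  #4 pop 3: in=11111 → 10111 (was 00000); enqueue [2]
  #5 pop 0: in=11111 → 11111 (was 11110); enqueue [1]
  #6 pop 2: in=10111 → 11101 (was 11001); enqueue [0,3]
  #7 pop 1: in=11111 → 11111 (no change)
  #8 pop 0: in=11111 → 11111 (no change)
  #9 pop 3: in=11111 → 10111 (no change)

Fixpoint:
  val[0] = 11111
  val[1] = 11111
  val[2] = 11101
  val[3] = 10111

11111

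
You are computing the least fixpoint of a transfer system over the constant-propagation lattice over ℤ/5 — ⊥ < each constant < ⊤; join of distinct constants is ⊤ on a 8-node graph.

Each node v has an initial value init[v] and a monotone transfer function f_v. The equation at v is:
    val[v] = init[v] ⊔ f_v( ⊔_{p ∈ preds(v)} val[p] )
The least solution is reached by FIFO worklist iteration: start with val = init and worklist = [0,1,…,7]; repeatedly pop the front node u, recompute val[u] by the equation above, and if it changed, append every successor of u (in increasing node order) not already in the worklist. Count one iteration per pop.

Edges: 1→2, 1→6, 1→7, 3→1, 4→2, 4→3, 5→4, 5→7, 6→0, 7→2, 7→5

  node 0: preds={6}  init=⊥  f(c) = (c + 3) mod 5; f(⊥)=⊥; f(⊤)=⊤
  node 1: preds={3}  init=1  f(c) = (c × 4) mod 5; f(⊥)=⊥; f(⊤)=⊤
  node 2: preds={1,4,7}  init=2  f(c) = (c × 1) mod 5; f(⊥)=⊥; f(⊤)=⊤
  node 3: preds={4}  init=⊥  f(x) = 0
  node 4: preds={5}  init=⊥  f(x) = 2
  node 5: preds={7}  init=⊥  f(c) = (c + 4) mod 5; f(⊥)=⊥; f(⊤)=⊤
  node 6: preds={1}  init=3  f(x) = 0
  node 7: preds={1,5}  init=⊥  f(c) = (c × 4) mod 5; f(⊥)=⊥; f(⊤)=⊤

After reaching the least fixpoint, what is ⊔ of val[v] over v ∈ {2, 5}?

⊤

Iteration log — 20 steps:
  step 1. node 0  ⊔preds=3  new=1  old=⊥  +wl: 
  step 2. node 1  ⊔preds=⊥  new=1  stable
  step 3. node 2  ⊔preds=1  new=⊤  old=2  +wl: 
  step 4. node 3  ⊔preds=⊥  new=0  old=⊥  +wl: 1
  step 5. node 4  ⊔preds=⊥  new=2  old=⊥  +wl: 2,3
  step 6. node 5  ⊔preds=⊥  new=⊥  stable
  step 7. node 6  ⊔preds=1  new=⊤  old=3  +wl: 0
  step 8. node 7  ⊔preds=1  new=4  old=⊥  +wl: 5
  step 9. node 1  ⊔preds=0  new=⊤  old=1  +wl: 6,7
  step 10. node 2  ⊔preds=⊤  new=⊤  stable
  step 11. node 3  ⊔preds=2  new=0  stable
  step 12. node 0  ⊔preds=⊤  new=⊤  old=1  +wl: 
  step 13. node 5  ⊔preds=4  new=3  old=⊥  +wl: 4
  step 14. node 6  ⊔preds=⊤  new=⊤  stable
  step 15. node 7  ⊔preds=⊤  new=⊤  old=4  +wl: 2,5
  step 16. node 4  ⊔preds=3  new=2  stable
  step 17. node 2  ⊔preds=⊤  new=⊤  stable
  step 18. node 5  ⊔preds=⊤  new=⊤  old=3  +wl: 4,7
  step 19. node 4  ⊔preds=⊤  new=2  stable
  step 20. node 7  ⊔preds=⊤  new=⊤  stable

Least fixpoint reached:
  node 0: ⊤
  node 1: ⊤
  node 2: ⊤
  node 3: 0
  node 4: 2
  node 5: ⊤
  node 6: ⊤
  node 7: ⊤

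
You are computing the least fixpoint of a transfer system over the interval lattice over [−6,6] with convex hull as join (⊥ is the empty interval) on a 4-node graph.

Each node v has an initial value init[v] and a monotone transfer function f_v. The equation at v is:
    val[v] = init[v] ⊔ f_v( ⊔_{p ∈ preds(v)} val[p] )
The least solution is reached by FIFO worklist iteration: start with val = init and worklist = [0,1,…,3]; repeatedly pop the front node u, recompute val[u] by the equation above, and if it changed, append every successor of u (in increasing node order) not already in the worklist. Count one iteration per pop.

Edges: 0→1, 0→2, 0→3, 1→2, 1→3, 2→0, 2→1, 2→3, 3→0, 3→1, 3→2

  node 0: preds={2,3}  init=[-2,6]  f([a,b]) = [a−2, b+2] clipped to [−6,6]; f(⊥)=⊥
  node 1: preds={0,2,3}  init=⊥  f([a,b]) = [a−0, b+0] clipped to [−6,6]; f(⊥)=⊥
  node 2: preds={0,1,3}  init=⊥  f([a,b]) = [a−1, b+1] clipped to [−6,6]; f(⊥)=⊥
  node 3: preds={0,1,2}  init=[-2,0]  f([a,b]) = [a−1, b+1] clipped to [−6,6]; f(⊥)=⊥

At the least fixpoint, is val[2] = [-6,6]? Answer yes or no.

Trace (10 dequeues):
  [1] u=0 | in [-2,0] | out [-4,6] | prev [-2,6] | push {}
  [2] u=1 | in [-4,6] | out [-4,6] | prev ⊥ | push {}
  [3] u=2 | in [-4,6] | out [-5,6] | prev ⊥ | push {0,1}
  [4] u=3 | in [-5,6] | out [-6,6] | prev [-2,0] | push {2}
  [5] u=0 | in [-6,6] | out [-6,6] | prev [-4,6] | push {3}
  [6] u=1 | in [-6,6] | out [-6,6] | prev [-4,6] | push {}
  [7] u=2 | in [-6,6] | out [-6,6] | prev [-5,6] | push {0,1}
  [8] u=3 | in [-6,6] | out [-6,6] | ==
  [9] u=0 | in [-6,6] | out [-6,6] | ==
  [10] u=1 | in [-6,6] | out [-6,6] | ==

Converged values:
  [0] [-6,6]
  [1] [-6,6]
  [2] [-6,6]
  [3] [-6,6]

yes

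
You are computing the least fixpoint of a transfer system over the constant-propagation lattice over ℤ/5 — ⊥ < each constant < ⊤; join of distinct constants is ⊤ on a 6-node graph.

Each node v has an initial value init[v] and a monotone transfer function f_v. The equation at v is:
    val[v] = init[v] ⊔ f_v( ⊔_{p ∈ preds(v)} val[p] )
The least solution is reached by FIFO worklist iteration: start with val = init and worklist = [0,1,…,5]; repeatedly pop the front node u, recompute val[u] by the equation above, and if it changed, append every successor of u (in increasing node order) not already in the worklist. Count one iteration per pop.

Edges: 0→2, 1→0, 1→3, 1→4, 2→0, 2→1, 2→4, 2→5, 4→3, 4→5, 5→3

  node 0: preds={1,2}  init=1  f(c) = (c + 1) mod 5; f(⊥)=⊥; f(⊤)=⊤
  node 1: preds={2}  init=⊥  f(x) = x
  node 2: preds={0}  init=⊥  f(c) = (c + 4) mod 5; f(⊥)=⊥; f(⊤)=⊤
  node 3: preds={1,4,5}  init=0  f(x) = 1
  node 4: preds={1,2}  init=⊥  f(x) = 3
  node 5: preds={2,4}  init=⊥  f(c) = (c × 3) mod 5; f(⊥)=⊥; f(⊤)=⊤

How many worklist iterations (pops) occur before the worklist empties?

Trace (11 dequeues):
  [1] u=0 | in ⊥ | out 1 | ==
  [2] u=1 | in ⊥ | out ⊥ | ==
  [3] u=2 | in 1 | out 0 | prev ⊥ | push {0,1}
  [4] u=3 | in ⊥ | out ⊤ | prev 0 | push {}
  [5] u=4 | in 0 | out 3 | prev ⊥ | push {3}
  [6] u=5 | in ⊤ | out ⊤ | prev ⊥ | push {}
  [7] u=0 | in 0 | out 1 | ==
  [8] u=1 | in 0 | out 0 | prev ⊥ | push {0,4}
  [9] u=3 | in ⊤ | out ⊤ | ==
  [10] u=0 | in 0 | out 1 | ==
  [11] u=4 | in 0 | out 3 | ==

Converged values:
  [0] 1
  [1] 0
  [2] 0
  [3] ⊤
  [4] 3
  [5] ⊤

11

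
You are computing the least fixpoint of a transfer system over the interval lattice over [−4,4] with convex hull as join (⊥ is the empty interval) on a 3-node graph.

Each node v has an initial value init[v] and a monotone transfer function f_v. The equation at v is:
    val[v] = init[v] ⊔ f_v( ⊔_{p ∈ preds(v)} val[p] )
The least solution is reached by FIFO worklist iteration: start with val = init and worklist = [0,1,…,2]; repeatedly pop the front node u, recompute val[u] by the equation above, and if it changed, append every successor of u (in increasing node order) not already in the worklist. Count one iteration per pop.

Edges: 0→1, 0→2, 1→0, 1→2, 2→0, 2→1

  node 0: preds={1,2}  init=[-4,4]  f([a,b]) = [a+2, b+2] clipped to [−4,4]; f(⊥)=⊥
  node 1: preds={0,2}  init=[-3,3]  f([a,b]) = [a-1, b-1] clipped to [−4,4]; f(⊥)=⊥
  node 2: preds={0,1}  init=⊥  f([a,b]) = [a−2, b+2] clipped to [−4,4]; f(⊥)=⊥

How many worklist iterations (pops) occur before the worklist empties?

5

Worklist (5 pops):
  #1 pop 0: in=[-3,3] → [-4,4] (no change)
  #2 pop 1: in=[-4,4] → [-4,3] (was [-3,3]); enqueue [0]
  #3 pop 2: in=[-4,4] → [-4,4] (was ⊥); enqueue [1]
  #4 pop 0: in=[-4,4] → [-4,4] (no change)
  #5 pop 1: in=[-4,4] → [-4,3] (no change)

Fixpoint:
  val[0] = [-4,4]
  val[1] = [-4,3]
  val[2] = [-4,4]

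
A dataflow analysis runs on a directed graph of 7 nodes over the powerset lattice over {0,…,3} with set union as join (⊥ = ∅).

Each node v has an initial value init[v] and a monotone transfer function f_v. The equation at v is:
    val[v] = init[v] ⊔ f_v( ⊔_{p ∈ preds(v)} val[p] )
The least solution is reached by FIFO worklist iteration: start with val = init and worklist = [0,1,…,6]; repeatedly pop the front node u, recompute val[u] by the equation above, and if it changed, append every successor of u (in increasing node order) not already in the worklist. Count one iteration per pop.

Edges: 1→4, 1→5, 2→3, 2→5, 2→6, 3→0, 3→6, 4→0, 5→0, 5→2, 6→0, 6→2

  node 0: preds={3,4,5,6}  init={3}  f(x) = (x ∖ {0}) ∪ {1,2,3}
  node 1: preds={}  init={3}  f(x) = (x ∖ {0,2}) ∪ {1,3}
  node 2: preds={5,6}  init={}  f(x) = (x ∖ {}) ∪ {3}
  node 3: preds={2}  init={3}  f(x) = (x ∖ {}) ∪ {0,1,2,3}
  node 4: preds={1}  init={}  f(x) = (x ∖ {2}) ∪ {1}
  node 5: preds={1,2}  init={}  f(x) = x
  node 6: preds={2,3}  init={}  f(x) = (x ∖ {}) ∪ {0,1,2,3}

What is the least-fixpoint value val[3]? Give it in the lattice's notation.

{0,1,2,3}

Worklist (14 pops):
  #1 pop 0: in={3} → {1,2,3} (was {3}); enqueue []
  #2 pop 1: in={} → {1,3} (was {3}); enqueue []
  #3 pop 2: in={} → {3} (was {}); enqueue []
  #4 pop 3: in={3} → {0,1,2,3} (was {3}); enqueue [0]
  #5 pop 4: in={1,3} → {1,3} (was {}); enqueue []
  #6 pop 5: in={1,3} → {1,3} (was {}); enqueue [2]
  #7 pop 6: in={0,1,2,3} → {0,1,2,3} (was {}); enqueue []
  #8 pop 0: in={0,1,2,3} → {1,2,3} (no change)
  #9 pop 2: in={0,1,2,3} → {0,1,2,3} (was {3}); enqueue [3,5,6]
  #10 pop 3: in={0,1,2,3} → {0,1,2,3} (no change)
  #11 pop 5: in={0,1,2,3} → {0,1,2,3} (was {1,3}); enqueue [0,2]
  #12 pop 6: in={0,1,2,3} → {0,1,2,3} (no change)
  #13 pop 0: in={0,1,2,3} → {1,2,3} (no change)
  #14 pop 2: in={0,1,2,3} → {0,1,2,3} (no change)

Fixpoint:
  val[0] = {1,2,3}
  val[1] = {1,3}
  val[2] = {0,1,2,3}
  val[3] = {0,1,2,3}
  val[4] = {1,3}
  val[5] = {0,1,2,3}
  val[6] = {0,1,2,3}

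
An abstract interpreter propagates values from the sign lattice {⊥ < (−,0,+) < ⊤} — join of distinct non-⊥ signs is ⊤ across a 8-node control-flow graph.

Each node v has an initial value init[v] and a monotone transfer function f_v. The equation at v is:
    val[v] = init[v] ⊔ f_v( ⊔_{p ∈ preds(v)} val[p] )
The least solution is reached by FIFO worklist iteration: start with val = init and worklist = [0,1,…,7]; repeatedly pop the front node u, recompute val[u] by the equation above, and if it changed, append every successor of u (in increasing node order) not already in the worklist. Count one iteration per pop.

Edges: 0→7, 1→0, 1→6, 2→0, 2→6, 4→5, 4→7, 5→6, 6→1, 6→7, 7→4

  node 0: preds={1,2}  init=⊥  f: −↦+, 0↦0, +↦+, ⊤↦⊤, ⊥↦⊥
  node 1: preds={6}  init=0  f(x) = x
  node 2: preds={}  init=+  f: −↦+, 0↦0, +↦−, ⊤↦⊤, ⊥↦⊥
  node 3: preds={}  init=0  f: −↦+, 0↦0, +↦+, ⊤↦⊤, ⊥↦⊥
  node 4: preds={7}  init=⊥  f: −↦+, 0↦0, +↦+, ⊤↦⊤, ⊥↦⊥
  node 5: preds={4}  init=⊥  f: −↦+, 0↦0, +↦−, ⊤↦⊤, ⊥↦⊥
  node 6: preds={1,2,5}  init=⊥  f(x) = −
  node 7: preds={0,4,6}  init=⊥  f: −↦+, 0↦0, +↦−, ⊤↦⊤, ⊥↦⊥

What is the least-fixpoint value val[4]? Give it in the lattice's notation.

Trace (15 dequeues):
  [1] u=0 | in ⊤ | out ⊤ | prev ⊥ | push {}
  [2] u=1 | in ⊥ | out 0 | ==
  [3] u=2 | in ⊥ | out + | ==
  [4] u=3 | in ⊥ | out 0 | ==
  [5] u=4 | in ⊥ | out ⊥ | ==
  [6] u=5 | in ⊥ | out ⊥ | ==
  [7] u=6 | in ⊤ | out − | prev ⊥ | push {1}
  [8] u=7 | in ⊤ | out ⊤ | prev ⊥ | push {4}
  [9] u=1 | in − | out ⊤ | prev 0 | push {0,6}
  [10] u=4 | in ⊤ | out ⊤ | prev ⊥ | push {5,7}
  [11] u=0 | in ⊤ | out ⊤ | ==
  [12] u=6 | in ⊤ | out − | ==
  [13] u=5 | in ⊤ | out ⊤ | prev ⊥ | push {6}
  [14] u=7 | in ⊤ | out ⊤ | ==
  [15] u=6 | in ⊤ | out − | ==

Converged values:
  [0] ⊤
  [1] ⊤
  [2] +
  [3] 0
  [4] ⊤
  [5] ⊤
  [6] −
  [7] ⊤

⊤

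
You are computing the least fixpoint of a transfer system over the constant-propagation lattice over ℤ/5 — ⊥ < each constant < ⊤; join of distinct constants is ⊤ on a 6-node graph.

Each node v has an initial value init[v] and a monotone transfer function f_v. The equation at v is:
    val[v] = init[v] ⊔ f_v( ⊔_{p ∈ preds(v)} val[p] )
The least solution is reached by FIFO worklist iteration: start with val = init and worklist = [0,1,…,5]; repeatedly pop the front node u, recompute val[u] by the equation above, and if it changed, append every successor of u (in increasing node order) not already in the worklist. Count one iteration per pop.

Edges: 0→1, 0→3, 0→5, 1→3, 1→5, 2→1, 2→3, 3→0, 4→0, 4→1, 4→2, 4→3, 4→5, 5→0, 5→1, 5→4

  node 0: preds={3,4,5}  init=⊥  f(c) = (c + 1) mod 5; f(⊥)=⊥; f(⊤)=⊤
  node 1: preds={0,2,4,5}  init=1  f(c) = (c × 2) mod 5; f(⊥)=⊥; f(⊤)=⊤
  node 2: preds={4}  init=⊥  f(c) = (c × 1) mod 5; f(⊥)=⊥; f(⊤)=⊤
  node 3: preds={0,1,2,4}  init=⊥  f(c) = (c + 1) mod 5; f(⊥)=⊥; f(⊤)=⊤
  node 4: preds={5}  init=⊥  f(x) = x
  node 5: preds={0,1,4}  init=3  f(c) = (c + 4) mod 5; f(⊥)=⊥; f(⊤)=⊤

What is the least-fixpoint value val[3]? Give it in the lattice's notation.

Iteration log — 17 steps:
  step 1. node 0  ⊔preds=3  new=4  old=⊥  +wl: 
  step 2. node 1  ⊔preds=⊤  new=⊤  old=1  +wl: 
  step 3. node 2  ⊔preds=⊥  new=⊥  stable
  step 4. node 3  ⊔preds=⊤  new=⊤  old=⊥  +wl: 0
  step 5. node 4  ⊔preds=3  new=3  old=⊥  +wl: 1,2,3
  step 6. node 5  ⊔preds=⊤  new=⊤  old=3  +wl: 4
  step 7. node 0  ⊔preds=⊤  new=⊤  old=4  +wl: 5
  step 8. node 1  ⊔preds=⊤  new=⊤  stable
  step 9. node 2  ⊔preds=3  new=3  old=⊥  +wl: 1
  step 10. node 3  ⊔preds=⊤  new=⊤  stable
  step 11. node 4  ⊔preds=⊤  new=⊤  old=3  +wl: 0,2,3
  step 12. node 5  ⊔preds=⊤  new=⊤  stable
  step 13. node 1  ⊔preds=⊤  new=⊤  stable
  step 14. node 0  ⊔preds=⊤  new=⊤  stable
  step 15. node 2  ⊔preds=⊤  new=⊤  old=3  +wl: 1
  step 16. node 3  ⊔preds=⊤  new=⊤  stable
  step 17. node 1  ⊔preds=⊤  new=⊤  stable

Least fixpoint reached:
  node 0: ⊤
  node 1: ⊤
  node 2: ⊤
  node 3: ⊤
  node 4: ⊤
  node 5: ⊤

⊤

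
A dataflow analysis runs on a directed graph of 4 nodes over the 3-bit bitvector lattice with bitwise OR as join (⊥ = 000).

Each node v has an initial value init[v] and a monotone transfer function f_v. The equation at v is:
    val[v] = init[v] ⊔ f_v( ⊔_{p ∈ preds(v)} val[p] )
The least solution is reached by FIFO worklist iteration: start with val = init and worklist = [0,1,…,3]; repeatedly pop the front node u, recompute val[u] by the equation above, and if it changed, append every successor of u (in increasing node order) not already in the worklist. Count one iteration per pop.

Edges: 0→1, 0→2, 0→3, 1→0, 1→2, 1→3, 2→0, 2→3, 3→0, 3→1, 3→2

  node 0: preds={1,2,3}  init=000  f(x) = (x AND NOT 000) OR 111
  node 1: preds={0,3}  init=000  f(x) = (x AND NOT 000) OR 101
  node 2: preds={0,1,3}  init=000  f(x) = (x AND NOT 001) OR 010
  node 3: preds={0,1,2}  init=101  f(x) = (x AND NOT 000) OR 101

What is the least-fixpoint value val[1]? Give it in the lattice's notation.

Trace (7 dequeues):
  [1] u=0 | in 101 | out 111 | prev 000 | push {}
  [2] u=1 | in 111 | out 111 | prev 000 | push {0}
  [3] u=2 | in 111 | out 110 | prev 000 | push {}
  [4] u=3 | in 111 | out 111 | prev 101 | push {1,2}
  [5] u=0 | in 111 | out 111 | ==
  [6] u=1 | in 111 | out 111 | ==
  [7] u=2 | in 111 | out 110 | ==

Converged values:
  [0] 111
  [1] 111
  [2] 110
  [3] 111

111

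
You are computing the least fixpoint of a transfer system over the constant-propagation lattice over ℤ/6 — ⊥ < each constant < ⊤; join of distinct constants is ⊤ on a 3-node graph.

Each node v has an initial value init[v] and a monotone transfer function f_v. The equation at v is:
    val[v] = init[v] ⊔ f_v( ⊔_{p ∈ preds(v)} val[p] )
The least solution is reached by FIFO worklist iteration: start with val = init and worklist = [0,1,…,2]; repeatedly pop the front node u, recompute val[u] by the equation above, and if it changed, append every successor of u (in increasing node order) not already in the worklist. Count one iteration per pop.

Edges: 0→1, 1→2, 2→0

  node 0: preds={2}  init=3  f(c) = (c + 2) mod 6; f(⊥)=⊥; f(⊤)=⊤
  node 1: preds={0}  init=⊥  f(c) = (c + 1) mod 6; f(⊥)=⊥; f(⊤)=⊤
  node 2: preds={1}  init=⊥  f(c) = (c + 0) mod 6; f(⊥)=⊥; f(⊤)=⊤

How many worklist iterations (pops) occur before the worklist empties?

7

Iteration log — 7 steps:
  step 1. node 0  ⊔preds=⊥  new=3  stable
  step 2. node 1  ⊔preds=3  new=4  old=⊥  +wl: 
  step 3. node 2  ⊔preds=4  new=4  old=⊥  +wl: 0
  step 4. node 0  ⊔preds=4  new=⊤  old=3  +wl: 1
  step 5. node 1  ⊔preds=⊤  new=⊤  old=4  +wl: 2
  step 6. node 2  ⊔preds=⊤  new=⊤  old=4  +wl: 0
  step 7. node 0  ⊔preds=⊤  new=⊤  stable

Least fixpoint reached:
  node 0: ⊤
  node 1: ⊤
  node 2: ⊤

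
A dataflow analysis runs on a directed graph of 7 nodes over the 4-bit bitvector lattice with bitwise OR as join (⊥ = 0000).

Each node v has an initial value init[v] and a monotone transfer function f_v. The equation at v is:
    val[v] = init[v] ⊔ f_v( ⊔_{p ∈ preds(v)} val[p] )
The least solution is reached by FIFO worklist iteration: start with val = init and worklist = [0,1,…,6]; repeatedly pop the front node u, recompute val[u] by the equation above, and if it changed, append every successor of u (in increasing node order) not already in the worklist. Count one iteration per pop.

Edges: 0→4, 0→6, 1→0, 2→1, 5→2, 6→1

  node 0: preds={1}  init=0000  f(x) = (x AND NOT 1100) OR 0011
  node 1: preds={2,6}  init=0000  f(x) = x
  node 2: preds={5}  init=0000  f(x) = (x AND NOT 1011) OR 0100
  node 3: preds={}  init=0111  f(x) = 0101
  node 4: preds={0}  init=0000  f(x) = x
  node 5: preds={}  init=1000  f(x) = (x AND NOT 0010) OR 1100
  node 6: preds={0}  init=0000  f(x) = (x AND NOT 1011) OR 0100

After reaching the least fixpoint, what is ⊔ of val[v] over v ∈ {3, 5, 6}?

Iteration log — 10 steps:
  step 1. node 0  ⊔preds=0000  new=0011  old=0000  +wl: 
  step 2. node 1  ⊔preds=0000  new=0000  stable
  step 3. node 2  ⊔preds=1000  new=0100  old=0000  +wl: 1
  step 4. node 3  ⊔preds=0000  new=0111  stable
  step 5. node 4  ⊔preds=0011  new=0011  old=0000  +wl: 
  step 6. node 5  ⊔preds=0000  new=1100  old=1000  +wl: 2
  step 7. node 6  ⊔preds=0011  new=0100  old=0000  +wl: 
  step 8. node 1  ⊔preds=0100  new=0100  old=0000  +wl: 0
  step 9. node 2  ⊔preds=1100  new=0100  stable
  step 10. node 0  ⊔preds=0100  new=0011  stable

Least fixpoint reached:
  node 0: 0011
  node 1: 0100
  node 2: 0100
  node 3: 0111
  node 4: 0011
  node 5: 1100
  node 6: 0100

1111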